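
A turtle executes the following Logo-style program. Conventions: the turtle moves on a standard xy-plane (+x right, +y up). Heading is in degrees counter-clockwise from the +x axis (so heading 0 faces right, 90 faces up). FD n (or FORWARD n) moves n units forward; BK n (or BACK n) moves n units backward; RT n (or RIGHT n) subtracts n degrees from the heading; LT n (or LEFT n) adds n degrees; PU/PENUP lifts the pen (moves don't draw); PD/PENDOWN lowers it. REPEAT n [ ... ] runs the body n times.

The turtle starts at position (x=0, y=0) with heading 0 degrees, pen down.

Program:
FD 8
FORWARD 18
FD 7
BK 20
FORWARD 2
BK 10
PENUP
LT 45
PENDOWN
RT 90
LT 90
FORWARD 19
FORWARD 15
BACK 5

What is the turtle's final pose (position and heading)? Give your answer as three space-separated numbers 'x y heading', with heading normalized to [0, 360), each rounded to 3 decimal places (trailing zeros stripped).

Executing turtle program step by step:
Start: pos=(0,0), heading=0, pen down
FD 8: (0,0) -> (8,0) [heading=0, draw]
FD 18: (8,0) -> (26,0) [heading=0, draw]
FD 7: (26,0) -> (33,0) [heading=0, draw]
BK 20: (33,0) -> (13,0) [heading=0, draw]
FD 2: (13,0) -> (15,0) [heading=0, draw]
BK 10: (15,0) -> (5,0) [heading=0, draw]
PU: pen up
LT 45: heading 0 -> 45
PD: pen down
RT 90: heading 45 -> 315
LT 90: heading 315 -> 45
FD 19: (5,0) -> (18.435,13.435) [heading=45, draw]
FD 15: (18.435,13.435) -> (29.042,24.042) [heading=45, draw]
BK 5: (29.042,24.042) -> (25.506,20.506) [heading=45, draw]
Final: pos=(25.506,20.506), heading=45, 9 segment(s) drawn

Answer: 25.506 20.506 45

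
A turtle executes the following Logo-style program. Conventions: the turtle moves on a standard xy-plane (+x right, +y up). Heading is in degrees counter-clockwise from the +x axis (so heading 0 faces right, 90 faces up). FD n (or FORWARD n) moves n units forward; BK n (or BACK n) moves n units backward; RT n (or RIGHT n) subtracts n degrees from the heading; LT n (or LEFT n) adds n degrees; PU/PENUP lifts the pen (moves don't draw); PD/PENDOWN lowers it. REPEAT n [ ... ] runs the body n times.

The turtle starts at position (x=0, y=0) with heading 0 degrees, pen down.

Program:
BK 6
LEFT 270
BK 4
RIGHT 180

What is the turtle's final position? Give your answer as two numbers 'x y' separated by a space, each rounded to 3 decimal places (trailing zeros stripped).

Executing turtle program step by step:
Start: pos=(0,0), heading=0, pen down
BK 6: (0,0) -> (-6,0) [heading=0, draw]
LT 270: heading 0 -> 270
BK 4: (-6,0) -> (-6,4) [heading=270, draw]
RT 180: heading 270 -> 90
Final: pos=(-6,4), heading=90, 2 segment(s) drawn

Answer: -6 4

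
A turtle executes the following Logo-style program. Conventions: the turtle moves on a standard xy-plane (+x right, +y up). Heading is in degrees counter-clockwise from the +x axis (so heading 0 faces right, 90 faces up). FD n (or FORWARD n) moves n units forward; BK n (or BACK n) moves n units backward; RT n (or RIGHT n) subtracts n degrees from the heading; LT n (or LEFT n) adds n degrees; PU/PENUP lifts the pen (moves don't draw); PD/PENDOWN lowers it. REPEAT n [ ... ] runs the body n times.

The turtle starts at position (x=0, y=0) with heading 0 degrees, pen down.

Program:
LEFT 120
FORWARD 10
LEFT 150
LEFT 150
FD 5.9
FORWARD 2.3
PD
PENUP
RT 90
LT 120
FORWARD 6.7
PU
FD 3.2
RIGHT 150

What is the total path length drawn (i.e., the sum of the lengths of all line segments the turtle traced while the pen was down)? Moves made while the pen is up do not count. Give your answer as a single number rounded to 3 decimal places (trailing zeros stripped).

Answer: 18.2

Derivation:
Executing turtle program step by step:
Start: pos=(0,0), heading=0, pen down
LT 120: heading 0 -> 120
FD 10: (0,0) -> (-5,8.66) [heading=120, draw]
LT 150: heading 120 -> 270
LT 150: heading 270 -> 60
FD 5.9: (-5,8.66) -> (-2.05,13.77) [heading=60, draw]
FD 2.3: (-2.05,13.77) -> (-0.9,15.762) [heading=60, draw]
PD: pen down
PU: pen up
RT 90: heading 60 -> 330
LT 120: heading 330 -> 90
FD 6.7: (-0.9,15.762) -> (-0.9,22.462) [heading=90, move]
PU: pen up
FD 3.2: (-0.9,22.462) -> (-0.9,25.662) [heading=90, move]
RT 150: heading 90 -> 300
Final: pos=(-0.9,25.662), heading=300, 3 segment(s) drawn

Segment lengths:
  seg 1: (0,0) -> (-5,8.66), length = 10
  seg 2: (-5,8.66) -> (-2.05,13.77), length = 5.9
  seg 3: (-2.05,13.77) -> (-0.9,15.762), length = 2.3
Total = 18.2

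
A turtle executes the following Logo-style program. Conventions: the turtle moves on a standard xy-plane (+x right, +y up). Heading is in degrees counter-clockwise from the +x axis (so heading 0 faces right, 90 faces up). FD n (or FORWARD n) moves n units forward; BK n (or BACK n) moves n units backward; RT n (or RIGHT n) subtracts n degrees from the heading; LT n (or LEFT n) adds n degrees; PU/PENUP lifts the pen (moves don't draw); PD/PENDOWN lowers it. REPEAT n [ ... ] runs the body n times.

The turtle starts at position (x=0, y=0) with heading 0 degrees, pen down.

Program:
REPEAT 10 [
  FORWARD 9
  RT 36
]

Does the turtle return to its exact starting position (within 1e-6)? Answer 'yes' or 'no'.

Answer: yes

Derivation:
Executing turtle program step by step:
Start: pos=(0,0), heading=0, pen down
REPEAT 10 [
  -- iteration 1/10 --
  FD 9: (0,0) -> (9,0) [heading=0, draw]
  RT 36: heading 0 -> 324
  -- iteration 2/10 --
  FD 9: (9,0) -> (16.281,-5.29) [heading=324, draw]
  RT 36: heading 324 -> 288
  -- iteration 3/10 --
  FD 9: (16.281,-5.29) -> (19.062,-13.85) [heading=288, draw]
  RT 36: heading 288 -> 252
  -- iteration 4/10 --
  FD 9: (19.062,-13.85) -> (16.281,-22.409) [heading=252, draw]
  RT 36: heading 252 -> 216
  -- iteration 5/10 --
  FD 9: (16.281,-22.409) -> (9,-27.699) [heading=216, draw]
  RT 36: heading 216 -> 180
  -- iteration 6/10 --
  FD 9: (9,-27.699) -> (0,-27.699) [heading=180, draw]
  RT 36: heading 180 -> 144
  -- iteration 7/10 --
  FD 9: (0,-27.699) -> (-7.281,-22.409) [heading=144, draw]
  RT 36: heading 144 -> 108
  -- iteration 8/10 --
  FD 9: (-7.281,-22.409) -> (-10.062,-13.85) [heading=108, draw]
  RT 36: heading 108 -> 72
  -- iteration 9/10 --
  FD 9: (-10.062,-13.85) -> (-7.281,-5.29) [heading=72, draw]
  RT 36: heading 72 -> 36
  -- iteration 10/10 --
  FD 9: (-7.281,-5.29) -> (0,0) [heading=36, draw]
  RT 36: heading 36 -> 0
]
Final: pos=(0,0), heading=0, 10 segment(s) drawn

Start position: (0, 0)
Final position: (0, 0)
Distance = 0; < 1e-6 -> CLOSED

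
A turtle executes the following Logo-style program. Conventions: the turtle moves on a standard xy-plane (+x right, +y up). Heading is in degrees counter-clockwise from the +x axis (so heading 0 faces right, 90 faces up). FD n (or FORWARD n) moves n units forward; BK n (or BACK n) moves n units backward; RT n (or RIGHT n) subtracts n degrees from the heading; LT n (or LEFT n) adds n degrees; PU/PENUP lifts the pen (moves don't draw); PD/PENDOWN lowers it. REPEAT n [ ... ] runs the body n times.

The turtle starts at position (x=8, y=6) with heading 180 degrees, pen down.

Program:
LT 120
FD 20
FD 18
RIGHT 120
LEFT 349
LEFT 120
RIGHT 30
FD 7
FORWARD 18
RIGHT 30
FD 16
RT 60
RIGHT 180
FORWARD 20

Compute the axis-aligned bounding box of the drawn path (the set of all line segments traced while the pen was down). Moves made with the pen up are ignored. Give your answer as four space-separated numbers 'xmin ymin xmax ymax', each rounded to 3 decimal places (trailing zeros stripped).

Executing turtle program step by step:
Start: pos=(8,6), heading=180, pen down
LT 120: heading 180 -> 300
FD 20: (8,6) -> (18,-11.321) [heading=300, draw]
FD 18: (18,-11.321) -> (27,-26.909) [heading=300, draw]
RT 120: heading 300 -> 180
LT 349: heading 180 -> 169
LT 120: heading 169 -> 289
RT 30: heading 289 -> 259
FD 7: (27,-26.909) -> (25.664,-33.78) [heading=259, draw]
FD 18: (25.664,-33.78) -> (22.23,-51.45) [heading=259, draw]
RT 30: heading 259 -> 229
FD 16: (22.23,-51.45) -> (11.733,-63.525) [heading=229, draw]
RT 60: heading 229 -> 169
RT 180: heading 169 -> 349
FD 20: (11.733,-63.525) -> (31.365,-67.341) [heading=349, draw]
Final: pos=(31.365,-67.341), heading=349, 6 segment(s) drawn

Segment endpoints: x in {8, 11.733, 18, 22.23, 25.664, 27, 31.365}, y in {-67.341, -63.525, -51.45, -33.78, -26.909, -11.321, 6}
xmin=8, ymin=-67.341, xmax=31.365, ymax=6

Answer: 8 -67.341 31.365 6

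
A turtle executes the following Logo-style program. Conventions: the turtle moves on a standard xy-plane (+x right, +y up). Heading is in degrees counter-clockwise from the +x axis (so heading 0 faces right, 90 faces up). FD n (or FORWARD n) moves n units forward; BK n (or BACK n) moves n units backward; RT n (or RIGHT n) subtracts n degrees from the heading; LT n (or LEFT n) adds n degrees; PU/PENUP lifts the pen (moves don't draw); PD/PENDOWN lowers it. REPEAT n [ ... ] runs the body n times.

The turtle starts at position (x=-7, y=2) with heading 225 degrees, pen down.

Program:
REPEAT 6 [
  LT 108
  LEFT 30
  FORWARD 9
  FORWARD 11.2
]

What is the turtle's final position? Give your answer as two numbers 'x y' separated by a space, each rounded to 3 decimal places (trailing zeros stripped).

Executing turtle program step by step:
Start: pos=(-7,2), heading=225, pen down
REPEAT 6 [
  -- iteration 1/6 --
  LT 108: heading 225 -> 333
  LT 30: heading 333 -> 3
  FD 9: (-7,2) -> (1.988,2.471) [heading=3, draw]
  FD 11.2: (1.988,2.471) -> (13.172,3.057) [heading=3, draw]
  -- iteration 2/6 --
  LT 108: heading 3 -> 111
  LT 30: heading 111 -> 141
  FD 9: (13.172,3.057) -> (6.178,8.721) [heading=141, draw]
  FD 11.2: (6.178,8.721) -> (-2.526,15.769) [heading=141, draw]
  -- iteration 3/6 --
  LT 108: heading 141 -> 249
  LT 30: heading 249 -> 279
  FD 9: (-2.526,15.769) -> (-1.118,6.88) [heading=279, draw]
  FD 11.2: (-1.118,6.88) -> (0.634,-4.182) [heading=279, draw]
  -- iteration 4/6 --
  LT 108: heading 279 -> 27
  LT 30: heading 27 -> 57
  FD 9: (0.634,-4.182) -> (5.536,3.366) [heading=57, draw]
  FD 11.2: (5.536,3.366) -> (11.636,12.759) [heading=57, draw]
  -- iteration 5/6 --
  LT 108: heading 57 -> 165
  LT 30: heading 165 -> 195
  FD 9: (11.636,12.759) -> (2.942,10.43) [heading=195, draw]
  FD 11.2: (2.942,10.43) -> (-7.876,7.531) [heading=195, draw]
  -- iteration 6/6 --
  LT 108: heading 195 -> 303
  LT 30: heading 303 -> 333
  FD 9: (-7.876,7.531) -> (0.143,3.445) [heading=333, draw]
  FD 11.2: (0.143,3.445) -> (10.122,-1.639) [heading=333, draw]
]
Final: pos=(10.122,-1.639), heading=333, 12 segment(s) drawn

Answer: 10.122 -1.639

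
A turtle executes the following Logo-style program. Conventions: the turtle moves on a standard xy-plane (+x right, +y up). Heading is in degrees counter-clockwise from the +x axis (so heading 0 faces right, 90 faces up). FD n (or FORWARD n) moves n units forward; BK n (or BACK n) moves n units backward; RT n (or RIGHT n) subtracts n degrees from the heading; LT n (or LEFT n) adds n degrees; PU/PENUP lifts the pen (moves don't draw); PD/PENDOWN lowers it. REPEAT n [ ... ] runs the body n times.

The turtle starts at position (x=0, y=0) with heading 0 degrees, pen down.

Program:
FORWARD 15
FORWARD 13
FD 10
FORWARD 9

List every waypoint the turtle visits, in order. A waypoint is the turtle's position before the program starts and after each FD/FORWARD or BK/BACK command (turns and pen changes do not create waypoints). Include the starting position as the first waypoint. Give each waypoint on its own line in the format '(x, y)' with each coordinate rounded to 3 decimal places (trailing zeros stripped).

Executing turtle program step by step:
Start: pos=(0,0), heading=0, pen down
FD 15: (0,0) -> (15,0) [heading=0, draw]
FD 13: (15,0) -> (28,0) [heading=0, draw]
FD 10: (28,0) -> (38,0) [heading=0, draw]
FD 9: (38,0) -> (47,0) [heading=0, draw]
Final: pos=(47,0), heading=0, 4 segment(s) drawn
Waypoints (5 total):
(0, 0)
(15, 0)
(28, 0)
(38, 0)
(47, 0)

Answer: (0, 0)
(15, 0)
(28, 0)
(38, 0)
(47, 0)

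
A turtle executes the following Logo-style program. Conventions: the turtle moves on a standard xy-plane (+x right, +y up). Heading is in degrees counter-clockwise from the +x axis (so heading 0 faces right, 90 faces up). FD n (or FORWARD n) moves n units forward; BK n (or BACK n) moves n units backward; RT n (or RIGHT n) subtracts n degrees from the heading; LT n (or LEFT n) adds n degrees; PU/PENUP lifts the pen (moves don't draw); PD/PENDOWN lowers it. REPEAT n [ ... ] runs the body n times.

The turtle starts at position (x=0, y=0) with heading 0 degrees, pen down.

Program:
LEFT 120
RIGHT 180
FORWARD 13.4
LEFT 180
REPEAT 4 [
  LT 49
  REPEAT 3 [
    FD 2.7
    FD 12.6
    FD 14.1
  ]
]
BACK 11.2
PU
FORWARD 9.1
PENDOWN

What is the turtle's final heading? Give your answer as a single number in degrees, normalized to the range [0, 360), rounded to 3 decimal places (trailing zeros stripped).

Executing turtle program step by step:
Start: pos=(0,0), heading=0, pen down
LT 120: heading 0 -> 120
RT 180: heading 120 -> 300
FD 13.4: (0,0) -> (6.7,-11.605) [heading=300, draw]
LT 180: heading 300 -> 120
REPEAT 4 [
  -- iteration 1/4 --
  LT 49: heading 120 -> 169
  REPEAT 3 [
    -- iteration 1/3 --
    FD 2.7: (6.7,-11.605) -> (4.05,-11.09) [heading=169, draw]
    FD 12.6: (4.05,-11.09) -> (-8.319,-8.685) [heading=169, draw]
    FD 14.1: (-8.319,-8.685) -> (-22.16,-5.995) [heading=169, draw]
    -- iteration 2/3 --
    FD 2.7: (-22.16,-5.995) -> (-24.81,-5.48) [heading=169, draw]
    FD 12.6: (-24.81,-5.48) -> (-37.179,-3.076) [heading=169, draw]
    FD 14.1: (-37.179,-3.076) -> (-51.02,-0.385) [heading=169, draw]
    -- iteration 3/3 --
    FD 2.7: (-51.02,-0.385) -> (-53.67,0.13) [heading=169, draw]
    FD 12.6: (-53.67,0.13) -> (-66.039,2.534) [heading=169, draw]
    FD 14.1: (-66.039,2.534) -> (-79.88,5.225) [heading=169, draw]
  ]
  -- iteration 2/4 --
  LT 49: heading 169 -> 218
  REPEAT 3 [
    -- iteration 1/3 --
    FD 2.7: (-79.88,5.225) -> (-82.007,3.562) [heading=218, draw]
    FD 12.6: (-82.007,3.562) -> (-91.936,-4.195) [heading=218, draw]
    FD 14.1: (-91.936,-4.195) -> (-103.047,-12.876) [heading=218, draw]
    -- iteration 2/3 --
    FD 2.7: (-103.047,-12.876) -> (-105.175,-14.538) [heading=218, draw]
    FD 12.6: (-105.175,-14.538) -> (-115.104,-22.295) [heading=218, draw]
    FD 14.1: (-115.104,-22.295) -> (-126.215,-30.976) [heading=218, draw]
    -- iteration 3/3 --
    FD 2.7: (-126.215,-30.976) -> (-128.342,-32.639) [heading=218, draw]
    FD 12.6: (-128.342,-32.639) -> (-138.271,-40.396) [heading=218, draw]
    FD 14.1: (-138.271,-40.396) -> (-149.382,-49.077) [heading=218, draw]
  ]
  -- iteration 3/4 --
  LT 49: heading 218 -> 267
  REPEAT 3 [
    -- iteration 1/3 --
    FD 2.7: (-149.382,-49.077) -> (-149.523,-51.773) [heading=267, draw]
    FD 12.6: (-149.523,-51.773) -> (-150.183,-64.356) [heading=267, draw]
    FD 14.1: (-150.183,-64.356) -> (-150.921,-78.436) [heading=267, draw]
    -- iteration 2/3 --
    FD 2.7: (-150.921,-78.436) -> (-151.062,-81.133) [heading=267, draw]
    FD 12.6: (-151.062,-81.133) -> (-151.721,-93.715) [heading=267, draw]
    FD 14.1: (-151.721,-93.715) -> (-152.459,-107.796) [heading=267, draw]
    -- iteration 3/3 --
    FD 2.7: (-152.459,-107.796) -> (-152.601,-110.492) [heading=267, draw]
    FD 12.6: (-152.601,-110.492) -> (-153.26,-123.075) [heading=267, draw]
    FD 14.1: (-153.26,-123.075) -> (-153.998,-137.156) [heading=267, draw]
  ]
  -- iteration 4/4 --
  LT 49: heading 267 -> 316
  REPEAT 3 [
    -- iteration 1/3 --
    FD 2.7: (-153.998,-137.156) -> (-152.056,-139.031) [heading=316, draw]
    FD 12.6: (-152.056,-139.031) -> (-142.992,-147.784) [heading=316, draw]
    FD 14.1: (-142.992,-147.784) -> (-132.85,-157.579) [heading=316, draw]
    -- iteration 2/3 --
    FD 2.7: (-132.85,-157.579) -> (-130.907,-159.454) [heading=316, draw]
    FD 12.6: (-130.907,-159.454) -> (-121.844,-168.207) [heading=316, draw]
    FD 14.1: (-121.844,-168.207) -> (-111.701,-178.002) [heading=316, draw]
    -- iteration 3/3 --
    FD 2.7: (-111.701,-178.002) -> (-109.759,-179.877) [heading=316, draw]
    FD 12.6: (-109.759,-179.877) -> (-100.695,-188.63) [heading=316, draw]
    FD 14.1: (-100.695,-188.63) -> (-90.552,-198.425) [heading=316, draw]
  ]
]
BK 11.2: (-90.552,-198.425) -> (-98.609,-190.645) [heading=316, draw]
PU: pen up
FD 9.1: (-98.609,-190.645) -> (-92.063,-196.966) [heading=316, move]
PD: pen down
Final: pos=(-92.063,-196.966), heading=316, 38 segment(s) drawn

Answer: 316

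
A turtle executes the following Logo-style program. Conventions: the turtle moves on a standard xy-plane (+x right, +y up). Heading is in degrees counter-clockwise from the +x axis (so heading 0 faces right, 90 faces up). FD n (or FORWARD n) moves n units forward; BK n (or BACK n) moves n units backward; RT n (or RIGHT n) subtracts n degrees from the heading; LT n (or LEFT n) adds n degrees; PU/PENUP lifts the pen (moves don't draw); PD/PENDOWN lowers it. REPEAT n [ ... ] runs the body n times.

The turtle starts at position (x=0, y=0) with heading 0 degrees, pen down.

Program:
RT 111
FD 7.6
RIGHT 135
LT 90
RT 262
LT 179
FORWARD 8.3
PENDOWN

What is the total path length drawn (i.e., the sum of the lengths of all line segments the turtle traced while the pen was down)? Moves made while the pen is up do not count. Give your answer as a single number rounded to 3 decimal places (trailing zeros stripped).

Answer: 15.9

Derivation:
Executing turtle program step by step:
Start: pos=(0,0), heading=0, pen down
RT 111: heading 0 -> 249
FD 7.6: (0,0) -> (-2.724,-7.095) [heading=249, draw]
RT 135: heading 249 -> 114
LT 90: heading 114 -> 204
RT 262: heading 204 -> 302
LT 179: heading 302 -> 121
FD 8.3: (-2.724,-7.095) -> (-6.998,0.019) [heading=121, draw]
PD: pen down
Final: pos=(-6.998,0.019), heading=121, 2 segment(s) drawn

Segment lengths:
  seg 1: (0,0) -> (-2.724,-7.095), length = 7.6
  seg 2: (-2.724,-7.095) -> (-6.998,0.019), length = 8.3
Total = 15.9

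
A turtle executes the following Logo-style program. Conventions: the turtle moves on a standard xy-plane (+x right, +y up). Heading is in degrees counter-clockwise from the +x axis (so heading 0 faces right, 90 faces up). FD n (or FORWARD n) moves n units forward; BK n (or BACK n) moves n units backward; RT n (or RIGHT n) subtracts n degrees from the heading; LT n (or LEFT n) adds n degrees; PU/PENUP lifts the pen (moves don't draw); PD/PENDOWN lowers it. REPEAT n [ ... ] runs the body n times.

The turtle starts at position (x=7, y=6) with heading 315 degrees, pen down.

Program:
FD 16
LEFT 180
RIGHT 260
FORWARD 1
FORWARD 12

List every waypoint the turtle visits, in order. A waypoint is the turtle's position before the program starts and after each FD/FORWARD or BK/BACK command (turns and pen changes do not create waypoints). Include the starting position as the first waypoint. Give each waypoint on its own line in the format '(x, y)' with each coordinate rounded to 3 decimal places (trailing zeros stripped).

Answer: (7, 6)
(18.314, -5.314)
(17.74, -6.133)
(10.857, -15.963)

Derivation:
Executing turtle program step by step:
Start: pos=(7,6), heading=315, pen down
FD 16: (7,6) -> (18.314,-5.314) [heading=315, draw]
LT 180: heading 315 -> 135
RT 260: heading 135 -> 235
FD 1: (18.314,-5.314) -> (17.74,-6.133) [heading=235, draw]
FD 12: (17.74,-6.133) -> (10.857,-15.963) [heading=235, draw]
Final: pos=(10.857,-15.963), heading=235, 3 segment(s) drawn
Waypoints (4 total):
(7, 6)
(18.314, -5.314)
(17.74, -6.133)
(10.857, -15.963)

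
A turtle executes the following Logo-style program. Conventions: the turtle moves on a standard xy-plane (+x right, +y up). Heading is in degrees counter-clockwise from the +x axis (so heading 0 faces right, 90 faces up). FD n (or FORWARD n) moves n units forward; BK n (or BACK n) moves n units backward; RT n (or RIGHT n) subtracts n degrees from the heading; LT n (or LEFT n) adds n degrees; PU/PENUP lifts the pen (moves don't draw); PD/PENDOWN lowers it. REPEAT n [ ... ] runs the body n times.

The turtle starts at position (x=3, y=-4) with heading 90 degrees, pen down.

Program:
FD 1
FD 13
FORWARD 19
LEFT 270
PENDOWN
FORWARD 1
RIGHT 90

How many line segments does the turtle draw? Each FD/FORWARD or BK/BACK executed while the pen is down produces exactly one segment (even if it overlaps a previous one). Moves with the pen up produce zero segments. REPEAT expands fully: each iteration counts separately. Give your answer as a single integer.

Executing turtle program step by step:
Start: pos=(3,-4), heading=90, pen down
FD 1: (3,-4) -> (3,-3) [heading=90, draw]
FD 13: (3,-3) -> (3,10) [heading=90, draw]
FD 19: (3,10) -> (3,29) [heading=90, draw]
LT 270: heading 90 -> 0
PD: pen down
FD 1: (3,29) -> (4,29) [heading=0, draw]
RT 90: heading 0 -> 270
Final: pos=(4,29), heading=270, 4 segment(s) drawn
Segments drawn: 4

Answer: 4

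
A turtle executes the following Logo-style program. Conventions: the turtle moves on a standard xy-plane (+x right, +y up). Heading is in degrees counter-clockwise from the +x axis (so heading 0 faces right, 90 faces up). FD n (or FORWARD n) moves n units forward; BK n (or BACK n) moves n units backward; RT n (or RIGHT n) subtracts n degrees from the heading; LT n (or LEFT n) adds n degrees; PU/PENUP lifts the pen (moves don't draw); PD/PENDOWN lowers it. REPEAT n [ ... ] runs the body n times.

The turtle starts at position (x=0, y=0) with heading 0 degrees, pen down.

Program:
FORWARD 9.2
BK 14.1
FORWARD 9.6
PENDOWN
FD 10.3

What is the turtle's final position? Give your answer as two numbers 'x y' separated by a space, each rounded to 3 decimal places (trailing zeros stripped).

Answer: 15 0

Derivation:
Executing turtle program step by step:
Start: pos=(0,0), heading=0, pen down
FD 9.2: (0,0) -> (9.2,0) [heading=0, draw]
BK 14.1: (9.2,0) -> (-4.9,0) [heading=0, draw]
FD 9.6: (-4.9,0) -> (4.7,0) [heading=0, draw]
PD: pen down
FD 10.3: (4.7,0) -> (15,0) [heading=0, draw]
Final: pos=(15,0), heading=0, 4 segment(s) drawn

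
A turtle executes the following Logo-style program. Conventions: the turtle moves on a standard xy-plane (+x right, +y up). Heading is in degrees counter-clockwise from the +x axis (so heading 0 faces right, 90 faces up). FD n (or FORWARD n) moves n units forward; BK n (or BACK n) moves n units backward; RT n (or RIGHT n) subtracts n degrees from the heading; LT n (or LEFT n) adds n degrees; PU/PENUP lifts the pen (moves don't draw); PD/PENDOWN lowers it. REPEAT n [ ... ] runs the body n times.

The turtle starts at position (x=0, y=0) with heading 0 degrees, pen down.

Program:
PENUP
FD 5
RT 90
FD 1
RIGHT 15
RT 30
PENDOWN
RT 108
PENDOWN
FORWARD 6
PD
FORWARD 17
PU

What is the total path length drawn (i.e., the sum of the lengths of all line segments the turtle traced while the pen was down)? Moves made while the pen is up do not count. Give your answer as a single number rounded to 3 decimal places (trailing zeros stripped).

Answer: 23

Derivation:
Executing turtle program step by step:
Start: pos=(0,0), heading=0, pen down
PU: pen up
FD 5: (0,0) -> (5,0) [heading=0, move]
RT 90: heading 0 -> 270
FD 1: (5,0) -> (5,-1) [heading=270, move]
RT 15: heading 270 -> 255
RT 30: heading 255 -> 225
PD: pen down
RT 108: heading 225 -> 117
PD: pen down
FD 6: (5,-1) -> (2.276,4.346) [heading=117, draw]
PD: pen down
FD 17: (2.276,4.346) -> (-5.442,19.493) [heading=117, draw]
PU: pen up
Final: pos=(-5.442,19.493), heading=117, 2 segment(s) drawn

Segment lengths:
  seg 1: (5,-1) -> (2.276,4.346), length = 6
  seg 2: (2.276,4.346) -> (-5.442,19.493), length = 17
Total = 23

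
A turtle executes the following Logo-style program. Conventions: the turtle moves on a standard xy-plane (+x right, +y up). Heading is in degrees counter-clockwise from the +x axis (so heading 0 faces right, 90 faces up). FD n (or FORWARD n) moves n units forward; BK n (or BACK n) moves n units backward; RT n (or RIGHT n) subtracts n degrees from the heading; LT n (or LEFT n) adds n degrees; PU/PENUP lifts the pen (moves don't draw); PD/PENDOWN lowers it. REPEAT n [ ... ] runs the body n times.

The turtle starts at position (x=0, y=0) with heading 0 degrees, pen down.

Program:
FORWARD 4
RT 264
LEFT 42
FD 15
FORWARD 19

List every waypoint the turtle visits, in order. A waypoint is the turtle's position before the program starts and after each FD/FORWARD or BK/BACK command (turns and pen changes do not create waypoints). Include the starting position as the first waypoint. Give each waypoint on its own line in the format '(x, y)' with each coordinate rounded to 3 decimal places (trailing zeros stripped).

Executing turtle program step by step:
Start: pos=(0,0), heading=0, pen down
FD 4: (0,0) -> (4,0) [heading=0, draw]
RT 264: heading 0 -> 96
LT 42: heading 96 -> 138
FD 15: (4,0) -> (-7.147,10.037) [heading=138, draw]
FD 19: (-7.147,10.037) -> (-21.267,22.75) [heading=138, draw]
Final: pos=(-21.267,22.75), heading=138, 3 segment(s) drawn
Waypoints (4 total):
(0, 0)
(4, 0)
(-7.147, 10.037)
(-21.267, 22.75)

Answer: (0, 0)
(4, 0)
(-7.147, 10.037)
(-21.267, 22.75)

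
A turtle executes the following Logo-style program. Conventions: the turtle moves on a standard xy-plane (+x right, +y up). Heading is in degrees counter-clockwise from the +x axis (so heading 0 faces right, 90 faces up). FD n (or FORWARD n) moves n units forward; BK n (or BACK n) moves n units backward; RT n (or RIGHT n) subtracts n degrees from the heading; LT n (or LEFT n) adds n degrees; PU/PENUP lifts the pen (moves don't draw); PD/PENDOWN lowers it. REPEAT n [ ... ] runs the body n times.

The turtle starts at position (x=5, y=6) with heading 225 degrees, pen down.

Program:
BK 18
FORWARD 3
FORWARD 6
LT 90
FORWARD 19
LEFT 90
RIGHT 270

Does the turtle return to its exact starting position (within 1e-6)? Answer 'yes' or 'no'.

Answer: no

Derivation:
Executing turtle program step by step:
Start: pos=(5,6), heading=225, pen down
BK 18: (5,6) -> (17.728,18.728) [heading=225, draw]
FD 3: (17.728,18.728) -> (15.607,16.607) [heading=225, draw]
FD 6: (15.607,16.607) -> (11.364,12.364) [heading=225, draw]
LT 90: heading 225 -> 315
FD 19: (11.364,12.364) -> (24.799,-1.071) [heading=315, draw]
LT 90: heading 315 -> 45
RT 270: heading 45 -> 135
Final: pos=(24.799,-1.071), heading=135, 4 segment(s) drawn

Start position: (5, 6)
Final position: (24.799, -1.071)
Distance = 21.024; >= 1e-6 -> NOT closed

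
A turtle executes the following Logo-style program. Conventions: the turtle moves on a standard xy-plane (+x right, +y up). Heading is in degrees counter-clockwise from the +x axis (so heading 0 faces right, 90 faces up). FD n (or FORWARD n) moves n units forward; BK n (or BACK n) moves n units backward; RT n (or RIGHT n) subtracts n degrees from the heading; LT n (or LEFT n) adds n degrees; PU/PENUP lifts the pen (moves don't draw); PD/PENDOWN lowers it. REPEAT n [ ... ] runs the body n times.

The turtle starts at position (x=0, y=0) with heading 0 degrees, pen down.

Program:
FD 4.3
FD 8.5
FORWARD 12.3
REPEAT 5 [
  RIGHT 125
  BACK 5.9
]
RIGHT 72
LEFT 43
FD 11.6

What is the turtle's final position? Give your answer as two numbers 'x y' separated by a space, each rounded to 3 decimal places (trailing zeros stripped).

Executing turtle program step by step:
Start: pos=(0,0), heading=0, pen down
FD 4.3: (0,0) -> (4.3,0) [heading=0, draw]
FD 8.5: (4.3,0) -> (12.8,0) [heading=0, draw]
FD 12.3: (12.8,0) -> (25.1,0) [heading=0, draw]
REPEAT 5 [
  -- iteration 1/5 --
  RT 125: heading 0 -> 235
  BK 5.9: (25.1,0) -> (28.484,4.833) [heading=235, draw]
  -- iteration 2/5 --
  RT 125: heading 235 -> 110
  BK 5.9: (28.484,4.833) -> (30.502,-0.711) [heading=110, draw]
  -- iteration 3/5 --
  RT 125: heading 110 -> 345
  BK 5.9: (30.502,-0.711) -> (24.803,0.816) [heading=345, draw]
  -- iteration 4/5 --
  RT 125: heading 345 -> 220
  BK 5.9: (24.803,0.816) -> (29.323,4.608) [heading=220, draw]
  -- iteration 5/5 --
  RT 125: heading 220 -> 95
  BK 5.9: (29.323,4.608) -> (29.837,-1.269) [heading=95, draw]
]
RT 72: heading 95 -> 23
LT 43: heading 23 -> 66
FD 11.6: (29.837,-1.269) -> (34.555,9.328) [heading=66, draw]
Final: pos=(34.555,9.328), heading=66, 9 segment(s) drawn

Answer: 34.555 9.328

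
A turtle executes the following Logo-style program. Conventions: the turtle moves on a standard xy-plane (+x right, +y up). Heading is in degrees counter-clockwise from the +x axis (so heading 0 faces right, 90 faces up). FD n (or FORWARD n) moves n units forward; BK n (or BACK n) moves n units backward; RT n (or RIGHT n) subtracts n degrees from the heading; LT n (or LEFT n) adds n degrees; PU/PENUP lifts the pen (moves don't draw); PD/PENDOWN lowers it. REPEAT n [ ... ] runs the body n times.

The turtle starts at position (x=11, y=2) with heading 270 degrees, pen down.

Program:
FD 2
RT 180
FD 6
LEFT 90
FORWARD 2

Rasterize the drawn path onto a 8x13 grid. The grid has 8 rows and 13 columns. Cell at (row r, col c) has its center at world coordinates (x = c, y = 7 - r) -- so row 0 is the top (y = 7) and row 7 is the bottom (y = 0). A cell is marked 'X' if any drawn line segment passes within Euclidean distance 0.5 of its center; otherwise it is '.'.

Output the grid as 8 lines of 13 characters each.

Segment 0: (11,2) -> (11,0)
Segment 1: (11,0) -> (11,6)
Segment 2: (11,6) -> (9,6)

Answer: .............
.........XXX.
...........X.
...........X.
...........X.
...........X.
...........X.
...........X.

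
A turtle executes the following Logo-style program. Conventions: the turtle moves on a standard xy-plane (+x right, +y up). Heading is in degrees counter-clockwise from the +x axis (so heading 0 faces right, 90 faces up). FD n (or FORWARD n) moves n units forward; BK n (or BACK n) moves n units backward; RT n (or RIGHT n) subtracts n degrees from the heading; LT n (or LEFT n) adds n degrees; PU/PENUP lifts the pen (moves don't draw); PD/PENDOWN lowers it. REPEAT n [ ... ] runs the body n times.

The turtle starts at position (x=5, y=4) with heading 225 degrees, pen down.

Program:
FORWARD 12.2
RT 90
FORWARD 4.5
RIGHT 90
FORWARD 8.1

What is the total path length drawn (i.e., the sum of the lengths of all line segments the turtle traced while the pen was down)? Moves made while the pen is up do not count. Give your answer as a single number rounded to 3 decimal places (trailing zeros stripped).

Answer: 24.8

Derivation:
Executing turtle program step by step:
Start: pos=(5,4), heading=225, pen down
FD 12.2: (5,4) -> (-3.627,-4.627) [heading=225, draw]
RT 90: heading 225 -> 135
FD 4.5: (-3.627,-4.627) -> (-6.809,-1.445) [heading=135, draw]
RT 90: heading 135 -> 45
FD 8.1: (-6.809,-1.445) -> (-1.081,4.283) [heading=45, draw]
Final: pos=(-1.081,4.283), heading=45, 3 segment(s) drawn

Segment lengths:
  seg 1: (5,4) -> (-3.627,-4.627), length = 12.2
  seg 2: (-3.627,-4.627) -> (-6.809,-1.445), length = 4.5
  seg 3: (-6.809,-1.445) -> (-1.081,4.283), length = 8.1
Total = 24.8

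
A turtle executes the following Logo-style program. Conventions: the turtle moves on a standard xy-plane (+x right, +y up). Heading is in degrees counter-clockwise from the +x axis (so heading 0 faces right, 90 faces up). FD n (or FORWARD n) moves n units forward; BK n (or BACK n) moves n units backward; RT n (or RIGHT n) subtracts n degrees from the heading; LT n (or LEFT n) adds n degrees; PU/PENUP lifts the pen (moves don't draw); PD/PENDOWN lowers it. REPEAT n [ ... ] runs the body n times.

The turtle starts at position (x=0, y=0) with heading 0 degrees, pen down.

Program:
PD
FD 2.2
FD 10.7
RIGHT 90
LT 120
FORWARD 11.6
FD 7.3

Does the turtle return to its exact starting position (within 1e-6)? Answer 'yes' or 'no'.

Answer: no

Derivation:
Executing turtle program step by step:
Start: pos=(0,0), heading=0, pen down
PD: pen down
FD 2.2: (0,0) -> (2.2,0) [heading=0, draw]
FD 10.7: (2.2,0) -> (12.9,0) [heading=0, draw]
RT 90: heading 0 -> 270
LT 120: heading 270 -> 30
FD 11.6: (12.9,0) -> (22.946,5.8) [heading=30, draw]
FD 7.3: (22.946,5.8) -> (29.268,9.45) [heading=30, draw]
Final: pos=(29.268,9.45), heading=30, 4 segment(s) drawn

Start position: (0, 0)
Final position: (29.268, 9.45)
Distance = 30.756; >= 1e-6 -> NOT closed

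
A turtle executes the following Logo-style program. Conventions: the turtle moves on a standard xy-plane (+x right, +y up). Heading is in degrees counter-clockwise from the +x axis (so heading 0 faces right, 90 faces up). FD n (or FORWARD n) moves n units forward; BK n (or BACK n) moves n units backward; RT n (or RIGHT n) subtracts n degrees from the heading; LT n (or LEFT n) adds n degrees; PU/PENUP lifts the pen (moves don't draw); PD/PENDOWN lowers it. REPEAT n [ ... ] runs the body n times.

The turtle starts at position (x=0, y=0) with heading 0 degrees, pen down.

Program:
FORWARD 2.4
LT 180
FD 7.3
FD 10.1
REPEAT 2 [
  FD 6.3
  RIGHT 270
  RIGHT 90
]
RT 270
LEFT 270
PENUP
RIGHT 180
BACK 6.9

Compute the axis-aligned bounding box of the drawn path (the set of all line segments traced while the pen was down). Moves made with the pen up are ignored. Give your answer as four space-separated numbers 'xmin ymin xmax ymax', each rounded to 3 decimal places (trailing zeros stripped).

Executing turtle program step by step:
Start: pos=(0,0), heading=0, pen down
FD 2.4: (0,0) -> (2.4,0) [heading=0, draw]
LT 180: heading 0 -> 180
FD 7.3: (2.4,0) -> (-4.9,0) [heading=180, draw]
FD 10.1: (-4.9,0) -> (-15,0) [heading=180, draw]
REPEAT 2 [
  -- iteration 1/2 --
  FD 6.3: (-15,0) -> (-21.3,0) [heading=180, draw]
  RT 270: heading 180 -> 270
  RT 90: heading 270 -> 180
  -- iteration 2/2 --
  FD 6.3: (-21.3,0) -> (-27.6,0) [heading=180, draw]
  RT 270: heading 180 -> 270
  RT 90: heading 270 -> 180
]
RT 270: heading 180 -> 270
LT 270: heading 270 -> 180
PU: pen up
RT 180: heading 180 -> 0
BK 6.9: (-27.6,0) -> (-34.5,0) [heading=0, move]
Final: pos=(-34.5,0), heading=0, 5 segment(s) drawn

Segment endpoints: x in {-27.6, -21.3, -15, -4.9, 0, 2.4}, y in {0, 0, 0, 0}
xmin=-27.6, ymin=0, xmax=2.4, ymax=0

Answer: -27.6 0 2.4 0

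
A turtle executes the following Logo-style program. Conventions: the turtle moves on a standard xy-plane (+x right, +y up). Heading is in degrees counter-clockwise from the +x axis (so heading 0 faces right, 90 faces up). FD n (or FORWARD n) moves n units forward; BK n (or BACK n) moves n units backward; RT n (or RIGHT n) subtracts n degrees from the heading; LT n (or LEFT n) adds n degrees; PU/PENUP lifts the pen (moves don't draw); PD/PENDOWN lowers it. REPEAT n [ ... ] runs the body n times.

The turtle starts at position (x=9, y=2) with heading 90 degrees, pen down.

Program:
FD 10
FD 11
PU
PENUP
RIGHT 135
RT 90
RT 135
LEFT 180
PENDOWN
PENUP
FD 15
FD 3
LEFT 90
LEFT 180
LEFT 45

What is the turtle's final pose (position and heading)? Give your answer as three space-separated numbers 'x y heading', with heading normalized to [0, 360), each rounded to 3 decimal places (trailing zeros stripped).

Answer: 9 5 225

Derivation:
Executing turtle program step by step:
Start: pos=(9,2), heading=90, pen down
FD 10: (9,2) -> (9,12) [heading=90, draw]
FD 11: (9,12) -> (9,23) [heading=90, draw]
PU: pen up
PU: pen up
RT 135: heading 90 -> 315
RT 90: heading 315 -> 225
RT 135: heading 225 -> 90
LT 180: heading 90 -> 270
PD: pen down
PU: pen up
FD 15: (9,23) -> (9,8) [heading=270, move]
FD 3: (9,8) -> (9,5) [heading=270, move]
LT 90: heading 270 -> 0
LT 180: heading 0 -> 180
LT 45: heading 180 -> 225
Final: pos=(9,5), heading=225, 2 segment(s) drawn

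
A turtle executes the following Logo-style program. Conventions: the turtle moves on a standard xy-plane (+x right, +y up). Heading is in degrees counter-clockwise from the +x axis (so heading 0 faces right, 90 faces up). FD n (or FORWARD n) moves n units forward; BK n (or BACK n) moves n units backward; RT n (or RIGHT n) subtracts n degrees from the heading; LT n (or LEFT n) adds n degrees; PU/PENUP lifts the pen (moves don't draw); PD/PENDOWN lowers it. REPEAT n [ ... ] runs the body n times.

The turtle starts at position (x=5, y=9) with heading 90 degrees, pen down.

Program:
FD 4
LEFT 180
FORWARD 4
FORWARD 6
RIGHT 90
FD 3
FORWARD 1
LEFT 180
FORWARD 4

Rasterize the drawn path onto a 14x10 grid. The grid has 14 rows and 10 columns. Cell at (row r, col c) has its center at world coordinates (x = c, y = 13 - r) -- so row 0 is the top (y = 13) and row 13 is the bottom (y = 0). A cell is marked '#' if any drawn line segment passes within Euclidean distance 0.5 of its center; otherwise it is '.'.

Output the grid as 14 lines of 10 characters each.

Segment 0: (5,9) -> (5,13)
Segment 1: (5,13) -> (5,9)
Segment 2: (5,9) -> (5,3)
Segment 3: (5,3) -> (2,3)
Segment 4: (2,3) -> (1,3)
Segment 5: (1,3) -> (5,3)

Answer: .....#....
.....#....
.....#....
.....#....
.....#....
.....#....
.....#....
.....#....
.....#....
.....#....
.#####....
..........
..........
..........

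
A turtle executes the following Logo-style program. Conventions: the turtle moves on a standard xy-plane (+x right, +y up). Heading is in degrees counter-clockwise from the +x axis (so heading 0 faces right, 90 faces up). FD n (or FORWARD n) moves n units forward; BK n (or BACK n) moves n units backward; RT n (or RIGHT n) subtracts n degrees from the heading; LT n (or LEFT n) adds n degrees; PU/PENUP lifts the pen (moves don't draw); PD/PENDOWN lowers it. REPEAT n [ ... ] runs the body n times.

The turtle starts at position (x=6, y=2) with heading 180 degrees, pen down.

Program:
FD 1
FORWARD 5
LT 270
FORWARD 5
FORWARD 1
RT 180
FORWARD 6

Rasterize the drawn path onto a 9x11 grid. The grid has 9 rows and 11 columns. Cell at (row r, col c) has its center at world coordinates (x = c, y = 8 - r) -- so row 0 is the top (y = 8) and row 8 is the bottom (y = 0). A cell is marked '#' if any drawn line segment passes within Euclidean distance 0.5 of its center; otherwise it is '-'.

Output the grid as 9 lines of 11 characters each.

Segment 0: (6,2) -> (5,2)
Segment 1: (5,2) -> (0,2)
Segment 2: (0,2) -> (0,7)
Segment 3: (0,7) -> (0,8)
Segment 4: (0,8) -> (0,2)

Answer: #----------
#----------
#----------
#----------
#----------
#----------
#######----
-----------
-----------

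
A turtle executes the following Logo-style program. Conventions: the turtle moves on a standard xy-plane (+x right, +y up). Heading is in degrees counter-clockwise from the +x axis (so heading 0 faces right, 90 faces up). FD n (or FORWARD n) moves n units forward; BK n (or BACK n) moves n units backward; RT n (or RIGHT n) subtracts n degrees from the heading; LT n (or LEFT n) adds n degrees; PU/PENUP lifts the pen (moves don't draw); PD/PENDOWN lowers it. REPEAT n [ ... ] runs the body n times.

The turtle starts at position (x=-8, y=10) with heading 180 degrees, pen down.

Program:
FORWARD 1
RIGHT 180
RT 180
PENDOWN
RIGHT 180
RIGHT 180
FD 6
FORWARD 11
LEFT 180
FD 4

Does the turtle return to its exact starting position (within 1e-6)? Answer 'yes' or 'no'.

Executing turtle program step by step:
Start: pos=(-8,10), heading=180, pen down
FD 1: (-8,10) -> (-9,10) [heading=180, draw]
RT 180: heading 180 -> 0
RT 180: heading 0 -> 180
PD: pen down
RT 180: heading 180 -> 0
RT 180: heading 0 -> 180
FD 6: (-9,10) -> (-15,10) [heading=180, draw]
FD 11: (-15,10) -> (-26,10) [heading=180, draw]
LT 180: heading 180 -> 0
FD 4: (-26,10) -> (-22,10) [heading=0, draw]
Final: pos=(-22,10), heading=0, 4 segment(s) drawn

Start position: (-8, 10)
Final position: (-22, 10)
Distance = 14; >= 1e-6 -> NOT closed

Answer: no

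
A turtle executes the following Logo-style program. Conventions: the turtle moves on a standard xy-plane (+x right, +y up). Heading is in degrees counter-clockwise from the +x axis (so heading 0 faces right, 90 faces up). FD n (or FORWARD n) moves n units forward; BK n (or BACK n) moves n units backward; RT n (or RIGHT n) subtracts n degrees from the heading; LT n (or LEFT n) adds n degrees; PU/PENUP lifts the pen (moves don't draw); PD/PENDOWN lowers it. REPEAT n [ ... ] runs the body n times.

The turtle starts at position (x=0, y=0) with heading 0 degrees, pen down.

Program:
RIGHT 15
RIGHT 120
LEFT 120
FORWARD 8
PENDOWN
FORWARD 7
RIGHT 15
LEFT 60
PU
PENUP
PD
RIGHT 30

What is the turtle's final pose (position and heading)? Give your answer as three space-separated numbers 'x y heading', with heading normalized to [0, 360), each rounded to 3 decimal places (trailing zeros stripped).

Executing turtle program step by step:
Start: pos=(0,0), heading=0, pen down
RT 15: heading 0 -> 345
RT 120: heading 345 -> 225
LT 120: heading 225 -> 345
FD 8: (0,0) -> (7.727,-2.071) [heading=345, draw]
PD: pen down
FD 7: (7.727,-2.071) -> (14.489,-3.882) [heading=345, draw]
RT 15: heading 345 -> 330
LT 60: heading 330 -> 30
PU: pen up
PU: pen up
PD: pen down
RT 30: heading 30 -> 0
Final: pos=(14.489,-3.882), heading=0, 2 segment(s) drawn

Answer: 14.489 -3.882 0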